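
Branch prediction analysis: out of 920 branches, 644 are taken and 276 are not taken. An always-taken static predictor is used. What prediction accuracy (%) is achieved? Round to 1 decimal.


Predictor: always-taken
Correct predictions = 644
Accuracy = 644 / 920 * 100 = 70.0%

70.0


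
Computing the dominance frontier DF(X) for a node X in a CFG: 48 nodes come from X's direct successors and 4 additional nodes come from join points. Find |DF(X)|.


DF(X) = direct successor contributions + join point contributions
= 48 + 4 = 52

52


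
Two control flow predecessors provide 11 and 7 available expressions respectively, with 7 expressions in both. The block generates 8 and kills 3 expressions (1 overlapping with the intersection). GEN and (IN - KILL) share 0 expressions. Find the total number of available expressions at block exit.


IN = intersection of predecessors = 7
IN - KILL = 7 - 1 = 6
|OUT| = |GEN| + |IN - KILL| - |GEN ∩ (IN - KILL)| = 8 + 6 - 0 = 14

14


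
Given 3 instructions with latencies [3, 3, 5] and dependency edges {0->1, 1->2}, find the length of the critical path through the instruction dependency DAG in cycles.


Compute longest path through dependency graph: dist(Ik) = max over predecessors of dist + latency(Ik).
dist(I0) = latency 3 = 3
dist(I1) = dist(I0) + 3 = 3 + 3 = 6
dist(I2) = dist(I1) + 5 = 6 + 5 = 11
Critical path = max dist = 11

11


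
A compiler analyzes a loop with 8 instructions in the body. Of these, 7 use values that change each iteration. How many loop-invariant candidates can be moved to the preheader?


Invariant candidates = total - loop-dependent
= 8 - 7 = 1

1


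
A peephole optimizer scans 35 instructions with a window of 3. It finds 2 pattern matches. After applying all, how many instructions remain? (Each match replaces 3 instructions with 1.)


Each match removes 2 instructions.
Total removed = 2 * 2 = 4
Remaining = 35 - 4 = 31

31


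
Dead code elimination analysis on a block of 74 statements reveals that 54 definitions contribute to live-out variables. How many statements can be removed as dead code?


Dead code = total statements - live definitions
= 74 - 54 = 20

20


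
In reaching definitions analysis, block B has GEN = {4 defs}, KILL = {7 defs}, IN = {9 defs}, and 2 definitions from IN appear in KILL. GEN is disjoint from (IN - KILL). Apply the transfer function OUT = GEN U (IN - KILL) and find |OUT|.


IN - KILL: 9 - 2 = 7 surviving definitions
OUT = GEN + surviving = 4 + 7 = 11

11


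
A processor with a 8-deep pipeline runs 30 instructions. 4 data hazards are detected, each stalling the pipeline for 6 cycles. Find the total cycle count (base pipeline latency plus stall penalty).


Base cycles = 8 + 30 - 1 = 37
Total stalls = 4 * 6 = 24
Total = 37 + 24 = 61

61


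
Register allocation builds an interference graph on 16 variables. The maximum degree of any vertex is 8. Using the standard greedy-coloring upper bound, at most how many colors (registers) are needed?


Greedy coloring never needs more than (max_degree + 1) colors: when coloring a vertex, at most max_degree neighbors are already colored.
Upper bound = 8 + 1 = 9

9


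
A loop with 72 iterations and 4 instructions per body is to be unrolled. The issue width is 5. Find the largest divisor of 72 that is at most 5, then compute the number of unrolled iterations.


Largest divisor of 72 <= 5 is 4
New iterations = 72 / 4 = 18

18


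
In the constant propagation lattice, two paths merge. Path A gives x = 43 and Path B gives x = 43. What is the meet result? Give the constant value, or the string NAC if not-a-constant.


Meet operation: if both paths give the same constant, result is that constant; if they differ, result is NAC (not-a-constant).
Path A: 43, Path B: 43 -> equal
Result: constant -> 43

43


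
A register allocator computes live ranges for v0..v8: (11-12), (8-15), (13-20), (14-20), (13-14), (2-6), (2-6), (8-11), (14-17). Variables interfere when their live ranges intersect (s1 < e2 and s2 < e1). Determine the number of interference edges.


Check all pairs for overlapping intervals.
Two intervals (s1,e1) and (s2,e2) overlap if s1 < e2 and s2 < e1.
v0 (11-12) vs v1..v8: overlaps v1 -> 1
v1 (8-15) vs v2..v8: overlaps v2, v3, v4, v7, v8 -> 5
v2 (13-20) vs v3..v8: overlaps v3, v4, v8 -> 3
v3 (14-20) vs v4..v8: overlaps v8 -> 1
v4 (13-14) vs v5..v8: overlaps none -> 0
v5 (2-6) vs v6..v8: overlaps v6 -> 1
v6 (2-6) vs v7..v8: overlaps none -> 0
v7 (8-11) vs v8: overlaps none -> 0
Total overlapping pairs = 1 + 5 + 3 + 1 + 0 + 1 + 0 + 0 = 11

11


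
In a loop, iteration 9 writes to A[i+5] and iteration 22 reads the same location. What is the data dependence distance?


Distance = read iteration - write iteration
= 22 - 9 = 13

13


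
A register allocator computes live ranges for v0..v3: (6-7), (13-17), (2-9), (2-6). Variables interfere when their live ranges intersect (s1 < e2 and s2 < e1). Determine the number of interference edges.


Check all pairs for overlapping intervals.
Two intervals (s1,e1) and (s2,e2) overlap if s1 < e2 and s2 < e1.
v0 (6-7) vs v1..v3: overlaps v2 -> 1
v1 (13-17) vs v2..v3: overlaps none -> 0
v2 (2-9) vs v3: overlaps v3 -> 1
Total overlapping pairs = 1 + 0 + 1 = 2

2


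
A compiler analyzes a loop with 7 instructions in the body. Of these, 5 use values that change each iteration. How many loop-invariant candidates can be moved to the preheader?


Invariant candidates = total - loop-dependent
= 7 - 5 = 2

2


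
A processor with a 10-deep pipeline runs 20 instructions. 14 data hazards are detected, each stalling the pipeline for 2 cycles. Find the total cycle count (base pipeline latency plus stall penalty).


Base cycles = 10 + 20 - 1 = 29
Total stalls = 14 * 2 = 28
Total = 29 + 28 = 57

57


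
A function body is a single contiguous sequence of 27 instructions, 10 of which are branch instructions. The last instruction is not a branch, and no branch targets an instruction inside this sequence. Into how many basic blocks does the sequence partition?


With no in-sequence branch targets, the leaders are the first instruction plus the instruction after each branch.
Number of basic blocks = branches + 1
= 10 + 1 = 11

11


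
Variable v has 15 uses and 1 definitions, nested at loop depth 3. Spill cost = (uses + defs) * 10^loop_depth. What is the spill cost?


uses + defs = 15 + 1 = 16
10^3 = 1000
Spill cost = 16 * 1000 = 16000

16000


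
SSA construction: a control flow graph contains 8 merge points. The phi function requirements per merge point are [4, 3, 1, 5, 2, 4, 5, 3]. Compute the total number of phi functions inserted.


Total phi functions = sum of phi functions at each join node
= 4 + 3 + 1 + 5 + 2 + 4 + 5 + 3 = 27

27


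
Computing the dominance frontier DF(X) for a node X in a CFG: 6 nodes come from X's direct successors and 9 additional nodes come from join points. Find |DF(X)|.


DF(X) = direct successor contributions + join point contributions
= 6 + 9 = 15

15


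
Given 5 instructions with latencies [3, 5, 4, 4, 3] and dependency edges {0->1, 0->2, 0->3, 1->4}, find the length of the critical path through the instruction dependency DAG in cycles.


Compute longest path through dependency graph: dist(Ik) = max over predecessors of dist + latency(Ik).
dist(I0) = latency 3 = 3
dist(I1) = dist(I0) + 5 = 3 + 5 = 8
dist(I2) = dist(I0) + 4 = 3 + 4 = 7
dist(I3) = dist(I0) + 4 = 3 + 4 = 7
dist(I4) = dist(I1) + 3 = 8 + 3 = 11
Critical path = max dist = 11

11


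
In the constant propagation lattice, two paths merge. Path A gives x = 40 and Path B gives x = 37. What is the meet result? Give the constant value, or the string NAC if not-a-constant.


Meet operation: if both paths give the same constant, result is that constant; if they differ, result is NAC (not-a-constant).
Path A: 40, Path B: 37 -> differ
Result: not-a-constant -> NAC

NAC


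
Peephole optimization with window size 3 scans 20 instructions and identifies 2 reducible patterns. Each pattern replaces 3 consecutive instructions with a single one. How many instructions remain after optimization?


Each match removes 2 instructions.
Total removed = 2 * 2 = 4
Remaining = 20 - 4 = 16

16


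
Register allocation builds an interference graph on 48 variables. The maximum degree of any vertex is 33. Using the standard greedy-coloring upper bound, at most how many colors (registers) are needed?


Greedy coloring never needs more than (max_degree + 1) colors: when coloring a vertex, at most max_degree neighbors are already colored.
Upper bound = 33 + 1 = 34

34


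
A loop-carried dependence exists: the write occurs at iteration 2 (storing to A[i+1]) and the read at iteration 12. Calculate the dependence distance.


Distance = read iteration - write iteration
= 12 - 2 = 10

10


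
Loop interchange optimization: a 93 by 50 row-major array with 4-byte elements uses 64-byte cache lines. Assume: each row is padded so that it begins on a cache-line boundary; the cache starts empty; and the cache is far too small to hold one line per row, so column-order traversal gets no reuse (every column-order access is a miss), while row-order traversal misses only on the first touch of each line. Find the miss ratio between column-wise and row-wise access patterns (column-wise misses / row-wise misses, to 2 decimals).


Each row occupies 50 * 4 = 200 bytes and starts on a line boundary, so it spans ceil(200 / 64) = 4 cache lines.
Row-major traversal misses (one per line touched): 93 * ceil(50 * 4 / 64) = 372
Column-major traversal misses (no reuse, every access misses): 93 * 50 = 4650
Ratio = 4650 / 372 = 12.5

12.5


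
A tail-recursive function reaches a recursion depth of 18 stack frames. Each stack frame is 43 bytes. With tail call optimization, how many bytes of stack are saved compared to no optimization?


Without TCO: 18 * 43 = 774 bytes
With TCO: reuse 1 frame = 43 bytes
Savings = 774 - 43 = 731

731


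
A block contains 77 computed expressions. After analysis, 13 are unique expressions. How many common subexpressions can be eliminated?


CSE count = total expressions - unique expressions
= 77 - 13 = 64

64


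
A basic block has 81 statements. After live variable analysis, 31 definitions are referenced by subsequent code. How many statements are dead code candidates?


Dead code = total statements - live definitions
= 81 - 31 = 50

50


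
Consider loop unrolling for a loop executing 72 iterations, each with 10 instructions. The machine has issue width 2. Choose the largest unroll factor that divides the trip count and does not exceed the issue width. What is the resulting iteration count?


Largest divisor of 72 <= 2 is 2
New iterations = 72 / 2 = 36

36


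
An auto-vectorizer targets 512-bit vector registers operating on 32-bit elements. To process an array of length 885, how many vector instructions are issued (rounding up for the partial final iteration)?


Width = 512 / 32 = 16 elements per vector op
Iterations = ceil(885 / 16) = 56

56


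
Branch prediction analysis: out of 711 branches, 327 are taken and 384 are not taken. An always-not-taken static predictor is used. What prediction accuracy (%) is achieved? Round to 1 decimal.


Predictor: always-not-taken
Correct predictions = 384
Accuracy = 384 / 711 * 100 = 54.0%

54.0


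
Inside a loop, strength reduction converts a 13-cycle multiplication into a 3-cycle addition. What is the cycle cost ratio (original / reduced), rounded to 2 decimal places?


Ratio = mult_cost / add_cost = 13 / 3 = 4.33

4.33


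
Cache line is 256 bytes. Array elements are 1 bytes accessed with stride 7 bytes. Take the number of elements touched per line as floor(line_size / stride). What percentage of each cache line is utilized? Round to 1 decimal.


Elements per cache line = floor(256 / 7) = 36
Bytes used = 36 * 1 = 36
Utilization = 36 / 256 * 100 = 14.1%

14.1


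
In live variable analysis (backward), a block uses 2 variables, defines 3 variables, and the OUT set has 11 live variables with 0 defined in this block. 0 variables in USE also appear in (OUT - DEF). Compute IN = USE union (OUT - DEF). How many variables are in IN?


OUT - DEF: 11 - 0 = 11
|IN| = |USE| + |OUT - DEF| - |USE ∩ (OUT - DEF)| = 2 + 11 - 0 = 13

13


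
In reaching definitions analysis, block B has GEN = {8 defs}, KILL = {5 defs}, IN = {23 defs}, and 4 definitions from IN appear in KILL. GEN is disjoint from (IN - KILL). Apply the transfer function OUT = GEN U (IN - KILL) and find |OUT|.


IN - KILL: 23 - 4 = 19 surviving definitions
OUT = GEN + surviving = 8 + 19 = 27

27


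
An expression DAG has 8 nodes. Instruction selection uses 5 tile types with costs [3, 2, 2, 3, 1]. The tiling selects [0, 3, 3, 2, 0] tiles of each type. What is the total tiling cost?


Total cost = sum(count_i * cost_i)
= 0*3 + 3*2 + 3*2 + 2*3 + 0*1
= 18

18


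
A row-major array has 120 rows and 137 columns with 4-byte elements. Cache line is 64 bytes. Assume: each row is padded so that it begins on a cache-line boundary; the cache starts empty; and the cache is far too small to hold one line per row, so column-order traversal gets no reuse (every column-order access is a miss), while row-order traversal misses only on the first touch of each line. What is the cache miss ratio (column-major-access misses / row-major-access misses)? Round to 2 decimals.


Each row occupies 137 * 4 = 548 bytes and starts on a line boundary, so it spans ceil(548 / 64) = 9 cache lines.
Row-major traversal misses (one per line touched): 120 * ceil(137 * 4 / 64) = 1080
Column-major traversal misses (no reuse, every access misses): 120 * 137 = 16440
Ratio = 16440 / 1080 = 15.22

15.22


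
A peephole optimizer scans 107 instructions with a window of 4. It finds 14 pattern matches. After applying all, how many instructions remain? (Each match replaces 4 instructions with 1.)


Each match removes 3 instructions.
Total removed = 14 * 3 = 42
Remaining = 107 - 42 = 65

65


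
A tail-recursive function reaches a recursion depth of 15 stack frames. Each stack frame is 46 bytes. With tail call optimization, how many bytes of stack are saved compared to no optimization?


Without TCO: 15 * 46 = 690 bytes
With TCO: reuse 1 frame = 46 bytes
Savings = 690 - 46 = 644

644


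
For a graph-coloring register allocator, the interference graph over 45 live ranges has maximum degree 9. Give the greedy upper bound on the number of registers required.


Greedy coloring never needs more than (max_degree + 1) colors: when coloring a vertex, at most max_degree neighbors are already colored.
Upper bound = 9 + 1 = 10

10


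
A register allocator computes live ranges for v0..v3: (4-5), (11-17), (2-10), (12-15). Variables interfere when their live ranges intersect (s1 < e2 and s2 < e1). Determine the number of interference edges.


Check all pairs for overlapping intervals.
Two intervals (s1,e1) and (s2,e2) overlap if s1 < e2 and s2 < e1.
v0 (4-5) vs v1..v3: overlaps v2 -> 1
v1 (11-17) vs v2..v3: overlaps v3 -> 1
v2 (2-10) vs v3: overlaps none -> 0
Total overlapping pairs = 1 + 1 + 0 = 2

2


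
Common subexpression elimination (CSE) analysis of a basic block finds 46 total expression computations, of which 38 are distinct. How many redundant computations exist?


CSE count = total expressions - unique expressions
= 46 - 38 = 8

8


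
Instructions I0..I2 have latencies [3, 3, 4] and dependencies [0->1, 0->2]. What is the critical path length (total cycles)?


Compute longest path through dependency graph: dist(Ik) = max over predecessors of dist + latency(Ik).
dist(I0) = latency 3 = 3
dist(I1) = dist(I0) + 3 = 3 + 3 = 6
dist(I2) = dist(I0) + 4 = 3 + 4 = 7
Critical path = max dist = 7

7


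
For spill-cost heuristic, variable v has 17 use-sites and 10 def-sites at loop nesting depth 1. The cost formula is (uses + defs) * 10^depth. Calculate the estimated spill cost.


uses + defs = 17 + 10 = 27
10^1 = 10
Spill cost = 27 * 10 = 270

270


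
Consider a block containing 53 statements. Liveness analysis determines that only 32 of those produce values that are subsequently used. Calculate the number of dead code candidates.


Dead code = total statements - live definitions
= 53 - 32 = 21

21


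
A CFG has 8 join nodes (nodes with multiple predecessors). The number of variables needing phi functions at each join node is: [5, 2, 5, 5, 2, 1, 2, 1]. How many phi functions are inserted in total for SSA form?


Total phi functions = sum of phi functions at each join node
= 5 + 2 + 5 + 5 + 2 + 1 + 2 + 1 = 23

23


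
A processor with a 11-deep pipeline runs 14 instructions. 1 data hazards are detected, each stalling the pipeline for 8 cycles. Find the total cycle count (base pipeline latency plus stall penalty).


Base cycles = 11 + 14 - 1 = 24
Total stalls = 1 * 8 = 8
Total = 24 + 8 = 32

32


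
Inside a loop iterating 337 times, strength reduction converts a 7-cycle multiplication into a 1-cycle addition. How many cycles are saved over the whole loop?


Per-iteration saving = 7 - 1 = 6
Total saved = 337 * 6 = 2022

2022


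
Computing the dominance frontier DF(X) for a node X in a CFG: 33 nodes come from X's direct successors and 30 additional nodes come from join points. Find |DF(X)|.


DF(X) = direct successor contributions + join point contributions
= 33 + 30 = 63

63


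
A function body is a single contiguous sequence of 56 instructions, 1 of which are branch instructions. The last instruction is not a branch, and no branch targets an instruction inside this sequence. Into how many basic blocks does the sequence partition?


With no in-sequence branch targets, the leaders are the first instruction plus the instruction after each branch.
Number of basic blocks = branches + 1
= 1 + 1 = 2

2


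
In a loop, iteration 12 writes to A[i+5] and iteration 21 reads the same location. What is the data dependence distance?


Distance = read iteration - write iteration
= 21 - 12 = 9

9


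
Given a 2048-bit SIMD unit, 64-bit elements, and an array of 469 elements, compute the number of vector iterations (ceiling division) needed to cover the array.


Width = 2048 / 64 = 32 elements per vector op
Iterations = ceil(469 / 32) = 15

15


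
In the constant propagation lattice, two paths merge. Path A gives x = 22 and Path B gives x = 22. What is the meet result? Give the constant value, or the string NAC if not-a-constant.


Meet operation: if both paths give the same constant, result is that constant; if they differ, result is NAC (not-a-constant).
Path A: 22, Path B: 22 -> equal
Result: constant -> 22

22


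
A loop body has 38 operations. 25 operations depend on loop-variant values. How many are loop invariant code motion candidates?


Invariant candidates = total - loop-dependent
= 38 - 25 = 13

13


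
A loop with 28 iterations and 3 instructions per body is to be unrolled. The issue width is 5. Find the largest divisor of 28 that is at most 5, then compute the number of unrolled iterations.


Largest divisor of 28 <= 5 is 4
New iterations = 28 / 4 = 7

7


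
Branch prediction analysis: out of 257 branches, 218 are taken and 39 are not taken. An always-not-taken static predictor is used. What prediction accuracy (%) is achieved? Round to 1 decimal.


Predictor: always-not-taken
Correct predictions = 39
Accuracy = 39 / 257 * 100 = 15.2%

15.2


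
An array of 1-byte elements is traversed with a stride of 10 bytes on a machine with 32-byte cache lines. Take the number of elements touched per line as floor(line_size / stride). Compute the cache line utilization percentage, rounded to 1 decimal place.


Elements per cache line = floor(32 / 10) = 3
Bytes used = 3 * 1 = 3
Utilization = 3 / 32 * 100 = 9.4%

9.4


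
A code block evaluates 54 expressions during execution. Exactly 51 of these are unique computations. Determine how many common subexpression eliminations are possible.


CSE count = total expressions - unique expressions
= 54 - 51 = 3

3


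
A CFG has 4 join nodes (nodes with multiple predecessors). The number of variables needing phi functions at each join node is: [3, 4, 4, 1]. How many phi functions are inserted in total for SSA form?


Total phi functions = sum of phi functions at each join node
= 3 + 4 + 4 + 1 = 12

12


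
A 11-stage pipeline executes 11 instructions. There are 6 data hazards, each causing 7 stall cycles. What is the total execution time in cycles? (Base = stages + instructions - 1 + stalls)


Base cycles = 11 + 11 - 1 = 21
Total stalls = 6 * 7 = 42
Total = 21 + 42 = 63

63


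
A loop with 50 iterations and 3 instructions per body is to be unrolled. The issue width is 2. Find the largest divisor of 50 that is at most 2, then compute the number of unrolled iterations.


Largest divisor of 50 <= 2 is 2
New iterations = 50 / 2 = 25

25


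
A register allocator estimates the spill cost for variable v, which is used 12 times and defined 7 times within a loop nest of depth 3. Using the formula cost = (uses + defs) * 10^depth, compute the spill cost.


uses + defs = 12 + 7 = 19
10^3 = 1000
Spill cost = 19 * 1000 = 19000

19000


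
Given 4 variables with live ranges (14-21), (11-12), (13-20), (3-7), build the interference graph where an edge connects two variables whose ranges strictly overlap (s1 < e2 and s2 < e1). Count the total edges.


Check all pairs for overlapping intervals.
Two intervals (s1,e1) and (s2,e2) overlap if s1 < e2 and s2 < e1.
v0 (14-21) vs v1..v3: overlaps v2 -> 1
v1 (11-12) vs v2..v3: overlaps none -> 0
v2 (13-20) vs v3: overlaps none -> 0
Total overlapping pairs = 1 + 0 + 0 = 1

1


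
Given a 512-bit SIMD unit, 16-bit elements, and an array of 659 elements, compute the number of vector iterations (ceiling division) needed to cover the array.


Width = 512 / 16 = 32 elements per vector op
Iterations = ceil(659 / 32) = 21

21


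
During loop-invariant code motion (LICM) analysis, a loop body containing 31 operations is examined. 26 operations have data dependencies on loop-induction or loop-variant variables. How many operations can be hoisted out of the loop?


Invariant candidates = total - loop-dependent
= 31 - 26 = 5

5


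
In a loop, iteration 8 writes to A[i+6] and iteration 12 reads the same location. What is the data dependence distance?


Distance = read iteration - write iteration
= 12 - 8 = 4

4


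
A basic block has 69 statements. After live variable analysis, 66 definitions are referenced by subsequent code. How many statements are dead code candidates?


Dead code = total statements - live definitions
= 69 - 66 = 3

3


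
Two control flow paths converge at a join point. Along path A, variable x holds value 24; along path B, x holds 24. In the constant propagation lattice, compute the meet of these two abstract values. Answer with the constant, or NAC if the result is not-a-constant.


Meet operation: if both paths give the same constant, result is that constant; if they differ, result is NAC (not-a-constant).
Path A: 24, Path B: 24 -> equal
Result: constant -> 24

24


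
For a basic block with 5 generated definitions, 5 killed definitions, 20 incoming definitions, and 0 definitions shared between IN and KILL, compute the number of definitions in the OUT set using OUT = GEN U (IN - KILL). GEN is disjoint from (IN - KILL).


IN - KILL: 20 - 0 = 20 surviving definitions
OUT = GEN + surviving = 5 + 20 = 25

25


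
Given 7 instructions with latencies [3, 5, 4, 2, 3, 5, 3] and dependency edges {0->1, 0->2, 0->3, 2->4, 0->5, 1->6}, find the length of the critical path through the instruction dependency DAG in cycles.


Compute longest path through dependency graph: dist(Ik) = max over predecessors of dist + latency(Ik).
dist(I0) = latency 3 = 3
dist(I1) = dist(I0) + 5 = 3 + 5 = 8
dist(I2) = dist(I0) + 4 = 3 + 4 = 7
dist(I3) = dist(I0) + 2 = 3 + 2 = 5
dist(I4) = dist(I2) + 3 = 7 + 3 = 10
dist(I5) = dist(I0) + 5 = 3 + 5 = 8
dist(I6) = dist(I1) + 3 = 8 + 3 = 11
Critical path = max dist = 11

11


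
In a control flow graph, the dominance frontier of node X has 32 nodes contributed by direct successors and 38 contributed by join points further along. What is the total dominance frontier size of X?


DF(X) = direct successor contributions + join point contributions
= 32 + 38 = 70

70


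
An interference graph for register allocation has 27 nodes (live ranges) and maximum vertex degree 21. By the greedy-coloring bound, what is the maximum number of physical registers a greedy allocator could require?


Greedy coloring never needs more than (max_degree + 1) colors: when coloring a vertex, at most max_degree neighbors are already colored.
Upper bound = 21 + 1 = 22

22


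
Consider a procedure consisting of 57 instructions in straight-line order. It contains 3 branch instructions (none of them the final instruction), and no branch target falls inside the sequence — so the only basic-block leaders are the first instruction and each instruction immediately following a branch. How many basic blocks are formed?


With no in-sequence branch targets, the leaders are the first instruction plus the instruction after each branch.
Number of basic blocks = branches + 1
= 3 + 1 = 4

4


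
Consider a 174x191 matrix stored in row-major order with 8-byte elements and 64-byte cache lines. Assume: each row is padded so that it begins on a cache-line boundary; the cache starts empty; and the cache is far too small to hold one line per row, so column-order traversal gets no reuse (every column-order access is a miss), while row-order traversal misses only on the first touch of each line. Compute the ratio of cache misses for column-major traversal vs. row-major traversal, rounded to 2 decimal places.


Each row occupies 191 * 8 = 1528 bytes and starts on a line boundary, so it spans ceil(1528 / 64) = 24 cache lines.
Row-major traversal misses (one per line touched): 174 * ceil(191 * 8 / 64) = 4176
Column-major traversal misses (no reuse, every access misses): 174 * 191 = 33234
Ratio = 33234 / 4176 = 7.96

7.96


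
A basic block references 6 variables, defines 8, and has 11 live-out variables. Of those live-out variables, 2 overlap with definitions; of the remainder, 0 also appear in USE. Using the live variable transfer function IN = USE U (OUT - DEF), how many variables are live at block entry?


OUT - DEF: 11 - 2 = 9
|IN| = |USE| + |OUT - DEF| - |USE ∩ (OUT - DEF)| = 6 + 9 - 0 = 15

15


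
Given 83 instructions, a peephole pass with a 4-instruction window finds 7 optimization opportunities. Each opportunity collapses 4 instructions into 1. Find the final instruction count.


Each match removes 3 instructions.
Total removed = 7 * 3 = 21
Remaining = 83 - 21 = 62

62


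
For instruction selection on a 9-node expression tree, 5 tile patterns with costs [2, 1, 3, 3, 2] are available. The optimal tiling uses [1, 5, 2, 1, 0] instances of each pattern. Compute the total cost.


Total cost = sum(count_i * cost_i)
= 1*2 + 5*1 + 2*3 + 1*3 + 0*2
= 16

16


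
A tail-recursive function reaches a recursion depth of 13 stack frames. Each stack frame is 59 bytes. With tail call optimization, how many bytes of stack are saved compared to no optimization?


Without TCO: 13 * 59 = 767 bytes
With TCO: reuse 1 frame = 59 bytes
Savings = 767 - 59 = 708

708


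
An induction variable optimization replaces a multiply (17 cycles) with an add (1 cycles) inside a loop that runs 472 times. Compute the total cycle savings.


Per-iteration saving = 17 - 1 = 16
Total saved = 472 * 16 = 7552

7552


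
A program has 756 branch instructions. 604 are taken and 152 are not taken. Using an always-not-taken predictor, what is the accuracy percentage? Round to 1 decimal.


Predictor: always-not-taken
Correct predictions = 152
Accuracy = 152 / 756 * 100 = 20.1%

20.1


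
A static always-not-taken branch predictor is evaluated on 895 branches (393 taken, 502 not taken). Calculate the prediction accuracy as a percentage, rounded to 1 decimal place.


Predictor: always-not-taken
Correct predictions = 502
Accuracy = 502 / 895 * 100 = 56.1%

56.1


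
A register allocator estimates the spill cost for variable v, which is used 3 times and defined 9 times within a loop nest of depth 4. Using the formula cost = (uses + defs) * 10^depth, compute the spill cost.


uses + defs = 3 + 9 = 12
10^4 = 10000
Spill cost = 12 * 10000 = 120000

120000


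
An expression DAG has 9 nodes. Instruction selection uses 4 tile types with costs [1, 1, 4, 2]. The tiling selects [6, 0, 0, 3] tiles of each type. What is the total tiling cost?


Total cost = sum(count_i * cost_i)
= 6*1 + 0*1 + 0*4 + 3*2
= 12

12


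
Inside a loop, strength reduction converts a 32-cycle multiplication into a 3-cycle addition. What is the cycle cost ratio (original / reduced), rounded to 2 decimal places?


Ratio = mult_cost / add_cost = 32 / 3 = 10.67

10.67


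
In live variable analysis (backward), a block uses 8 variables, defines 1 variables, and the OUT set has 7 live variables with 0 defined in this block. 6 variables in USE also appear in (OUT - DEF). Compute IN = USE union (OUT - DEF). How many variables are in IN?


OUT - DEF: 7 - 0 = 7
|IN| = |USE| + |OUT - DEF| - |USE ∩ (OUT - DEF)| = 8 + 7 - 6 = 9

9


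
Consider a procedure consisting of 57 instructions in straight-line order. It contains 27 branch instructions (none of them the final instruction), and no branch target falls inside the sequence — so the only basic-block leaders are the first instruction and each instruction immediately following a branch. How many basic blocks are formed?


With no in-sequence branch targets, the leaders are the first instruction plus the instruction after each branch.
Number of basic blocks = branches + 1
= 27 + 1 = 28

28


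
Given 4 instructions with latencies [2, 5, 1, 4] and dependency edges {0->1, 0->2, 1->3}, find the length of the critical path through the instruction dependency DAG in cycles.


Compute longest path through dependency graph: dist(Ik) = max over predecessors of dist + latency(Ik).
dist(I0) = latency 2 = 2
dist(I1) = dist(I0) + 5 = 2 + 5 = 7
dist(I2) = dist(I0) + 1 = 2 + 1 = 3
dist(I3) = dist(I1) + 4 = 7 + 4 = 11
Critical path = max dist = 11

11


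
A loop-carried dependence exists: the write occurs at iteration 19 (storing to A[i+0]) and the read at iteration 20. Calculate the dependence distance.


Distance = read iteration - write iteration
= 20 - 19 = 1

1


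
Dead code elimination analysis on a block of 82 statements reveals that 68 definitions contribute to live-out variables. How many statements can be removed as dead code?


Dead code = total statements - live definitions
= 82 - 68 = 14

14


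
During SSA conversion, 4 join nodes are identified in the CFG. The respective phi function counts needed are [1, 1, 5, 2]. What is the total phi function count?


Total phi functions = sum of phi functions at each join node
= 1 + 1 + 5 + 2 = 9

9


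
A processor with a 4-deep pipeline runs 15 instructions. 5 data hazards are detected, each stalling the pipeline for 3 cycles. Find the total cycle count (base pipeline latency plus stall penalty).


Base cycles = 4 + 15 - 1 = 18
Total stalls = 5 * 3 = 15
Total = 18 + 15 = 33

33


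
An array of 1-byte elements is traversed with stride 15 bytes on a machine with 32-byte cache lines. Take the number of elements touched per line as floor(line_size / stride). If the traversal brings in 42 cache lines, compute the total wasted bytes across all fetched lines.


Elements per line = floor(32 / 15) = 2
Bytes used per line = 2 * 1 = 2
Wasted per line = 32 - 2 = 30
Total wasted = 30 * 42 = 1260

1260


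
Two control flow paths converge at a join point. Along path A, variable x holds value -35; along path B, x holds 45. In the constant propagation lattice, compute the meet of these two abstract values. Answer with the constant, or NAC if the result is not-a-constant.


Meet operation: if both paths give the same constant, result is that constant; if they differ, result is NAC (not-a-constant).
Path A: -35, Path B: 45 -> differ
Result: not-a-constant -> NAC

NAC


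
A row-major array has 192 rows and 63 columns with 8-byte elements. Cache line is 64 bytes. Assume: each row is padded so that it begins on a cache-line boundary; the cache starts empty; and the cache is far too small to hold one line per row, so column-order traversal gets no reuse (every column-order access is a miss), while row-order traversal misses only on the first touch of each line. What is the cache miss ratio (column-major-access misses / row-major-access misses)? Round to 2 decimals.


Each row occupies 63 * 8 = 504 bytes and starts on a line boundary, so it spans ceil(504 / 64) = 8 cache lines.
Row-major traversal misses (one per line touched): 192 * ceil(63 * 8 / 64) = 1536
Column-major traversal misses (no reuse, every access misses): 192 * 63 = 12096
Ratio = 12096 / 1536 = 7.88

7.88


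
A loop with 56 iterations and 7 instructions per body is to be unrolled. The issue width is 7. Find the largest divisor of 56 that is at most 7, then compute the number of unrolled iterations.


Largest divisor of 56 <= 7 is 7
New iterations = 56 / 7 = 8

8


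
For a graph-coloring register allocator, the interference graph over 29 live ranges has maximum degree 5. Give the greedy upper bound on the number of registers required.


Greedy coloring never needs more than (max_degree + 1) colors: when coloring a vertex, at most max_degree neighbors are already colored.
Upper bound = 5 + 1 = 6

6


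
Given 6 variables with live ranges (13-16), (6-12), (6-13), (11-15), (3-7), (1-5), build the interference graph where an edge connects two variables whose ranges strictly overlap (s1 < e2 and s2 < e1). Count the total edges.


Check all pairs for overlapping intervals.
Two intervals (s1,e1) and (s2,e2) overlap if s1 < e2 and s2 < e1.
v0 (13-16) vs v1..v5: overlaps v3 -> 1
v1 (6-12) vs v2..v5: overlaps v2, v3, v4 -> 3
v2 (6-13) vs v3..v5: overlaps v3, v4 -> 2
v3 (11-15) vs v4..v5: overlaps none -> 0
v4 (3-7) vs v5: overlaps v5 -> 1
Total overlapping pairs = 1 + 3 + 2 + 0 + 1 = 7

7


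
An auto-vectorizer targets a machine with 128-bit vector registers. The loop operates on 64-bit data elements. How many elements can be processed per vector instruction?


Width = SIMD bits / data type bits
= 128 / 64 = 2

2


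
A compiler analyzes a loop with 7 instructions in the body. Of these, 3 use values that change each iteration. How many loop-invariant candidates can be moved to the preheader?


Invariant candidates = total - loop-dependent
= 7 - 3 = 4

4


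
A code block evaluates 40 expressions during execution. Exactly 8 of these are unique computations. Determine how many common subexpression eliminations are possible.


CSE count = total expressions - unique expressions
= 40 - 8 = 32

32


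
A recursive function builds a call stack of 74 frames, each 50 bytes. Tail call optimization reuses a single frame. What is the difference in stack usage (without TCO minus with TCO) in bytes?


Without TCO: 74 * 50 = 3700 bytes
With TCO: reuse 1 frame = 50 bytes
Savings = 3700 - 50 = 3650

3650


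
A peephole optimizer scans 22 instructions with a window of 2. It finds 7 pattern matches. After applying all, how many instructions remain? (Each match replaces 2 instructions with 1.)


Each match removes 1 instructions.
Total removed = 7 * 1 = 7
Remaining = 22 - 7 = 15

15


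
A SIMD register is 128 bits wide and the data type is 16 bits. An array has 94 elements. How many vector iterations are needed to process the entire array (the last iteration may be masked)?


Width = 128 / 16 = 8 elements per vector op
Iterations = ceil(94 / 8) = 12

12


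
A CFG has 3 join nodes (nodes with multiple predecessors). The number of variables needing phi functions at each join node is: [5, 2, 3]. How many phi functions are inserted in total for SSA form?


Total phi functions = sum of phi functions at each join node
= 5 + 2 + 3 = 10

10


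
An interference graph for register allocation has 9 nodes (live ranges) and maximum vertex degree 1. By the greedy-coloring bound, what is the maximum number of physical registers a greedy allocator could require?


Greedy coloring never needs more than (max_degree + 1) colors: when coloring a vertex, at most max_degree neighbors are already colored.
Upper bound = 1 + 1 = 2

2


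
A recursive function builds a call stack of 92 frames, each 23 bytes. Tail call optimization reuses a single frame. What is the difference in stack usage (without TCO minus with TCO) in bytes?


Without TCO: 92 * 23 = 2116 bytes
With TCO: reuse 1 frame = 23 bytes
Savings = 2116 - 23 = 2093

2093


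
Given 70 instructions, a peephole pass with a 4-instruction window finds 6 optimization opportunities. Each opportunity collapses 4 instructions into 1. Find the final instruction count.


Each match removes 3 instructions.
Total removed = 6 * 3 = 18
Remaining = 70 - 18 = 52

52


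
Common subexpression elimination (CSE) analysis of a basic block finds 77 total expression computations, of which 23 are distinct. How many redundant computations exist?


CSE count = total expressions - unique expressions
= 77 - 23 = 54

54


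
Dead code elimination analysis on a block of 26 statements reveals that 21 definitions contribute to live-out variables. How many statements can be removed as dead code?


Dead code = total statements - live definitions
= 26 - 21 = 5

5


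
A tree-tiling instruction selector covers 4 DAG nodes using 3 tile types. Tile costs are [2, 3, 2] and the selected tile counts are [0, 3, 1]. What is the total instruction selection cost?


Total cost = sum(count_i * cost_i)
= 0*2 + 3*3 + 1*2
= 11

11


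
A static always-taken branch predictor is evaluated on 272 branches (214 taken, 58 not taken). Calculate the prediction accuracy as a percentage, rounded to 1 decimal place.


Predictor: always-taken
Correct predictions = 214
Accuracy = 214 / 272 * 100 = 78.7%

78.7


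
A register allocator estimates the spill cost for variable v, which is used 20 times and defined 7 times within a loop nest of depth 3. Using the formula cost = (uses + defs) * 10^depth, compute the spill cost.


uses + defs = 20 + 7 = 27
10^3 = 1000
Spill cost = 27 * 1000 = 27000

27000


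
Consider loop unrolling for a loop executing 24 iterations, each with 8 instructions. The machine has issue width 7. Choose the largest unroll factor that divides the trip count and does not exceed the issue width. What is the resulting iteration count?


Largest divisor of 24 <= 7 is 6
New iterations = 24 / 6 = 4

4


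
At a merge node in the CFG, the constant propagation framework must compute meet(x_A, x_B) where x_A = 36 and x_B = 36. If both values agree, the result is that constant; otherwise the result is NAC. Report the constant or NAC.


Meet operation: if both paths give the same constant, result is that constant; if they differ, result is NAC (not-a-constant).
Path A: 36, Path B: 36 -> equal
Result: constant -> 36

36


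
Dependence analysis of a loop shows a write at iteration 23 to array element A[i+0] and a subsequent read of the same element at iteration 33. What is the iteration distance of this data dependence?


Distance = read iteration - write iteration
= 33 - 23 = 10

10


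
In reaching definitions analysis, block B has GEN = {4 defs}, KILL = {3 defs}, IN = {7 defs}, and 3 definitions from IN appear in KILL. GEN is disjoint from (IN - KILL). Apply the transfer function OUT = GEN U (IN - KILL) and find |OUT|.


IN - KILL: 7 - 3 = 4 surviving definitions
OUT = GEN + surviving = 4 + 4 = 8

8
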